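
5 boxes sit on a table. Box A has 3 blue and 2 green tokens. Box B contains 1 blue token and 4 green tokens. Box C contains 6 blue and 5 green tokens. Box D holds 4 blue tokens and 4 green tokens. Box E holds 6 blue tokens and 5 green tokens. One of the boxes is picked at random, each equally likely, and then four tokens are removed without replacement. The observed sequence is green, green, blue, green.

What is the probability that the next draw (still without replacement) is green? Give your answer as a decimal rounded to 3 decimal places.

The likelihood of the observed sequence under each hypothesis: P(data | box A) = (2/5)(1/4)(3/3)(0/2) = 0; P(data | box B) = (4/5)(3/4)(1/3)(2/2) = 0.2; P(data | box C) = (5/11)(4/10)(6/9)(3/8) = 0.045455; P(data | box D) = (4/8)(3/7)(4/6)(2/5) = 0.057143; P(data | box E) = (5/11)(4/10)(6/9)(3/8) = 0.045455.
The prior-weighted likelihoods are 1/5 · 0 = 0, 1/5 · 0.2 = 0.04, 1/5 · 0.045455 = 0.0090909, 1/5 · 0.057143 = 0.011429, 1/5 · 0.045455 = 0.0090909; with total 0.06961.
Normalising, the posterior is P(box A | data) = 0, P(box B | data) = 0.57463, P(box C | data) = 0.1306, P(box D | data) = 0.16418, P(box E | data) = 0.1306.
The predictive probability is P(green next | data) = (1)(0.57463) + (2/7)(0.1306) + (1/4)(0.16418) + (2/7)(0.1306) = 0.6903.

0.690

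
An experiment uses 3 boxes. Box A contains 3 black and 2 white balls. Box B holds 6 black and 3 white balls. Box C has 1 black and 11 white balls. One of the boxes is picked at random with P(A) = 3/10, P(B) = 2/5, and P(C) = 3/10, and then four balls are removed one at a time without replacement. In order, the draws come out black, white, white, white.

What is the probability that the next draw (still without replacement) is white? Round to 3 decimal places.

0.840

Compute the likelihood of the observed sequence for each case: P(data | box A) = (3/5)(2/4)(1/3)(0/2) = 0; P(data | box B) = (6/9)(3/8)(2/7)(1/6) = 1/84; P(data | box C) = (1/12)(11/11)(10/10)(9/9) = 1/12.
The prior-weighted likelihoods are 3/10 · 0 = 0, 2/5 · 1/84 = 1/210, 3/10 · 1/12 = 1/40; these sum to 5/168.
The posterior is then P(box A | data) = 0, P(box B | data) = 4/25, P(box C | data) = 21/25.
So P(white next | data) = Σ P(white next | H) P(H | data) = (0)(4/25) + (1)(21/25) = 21/25.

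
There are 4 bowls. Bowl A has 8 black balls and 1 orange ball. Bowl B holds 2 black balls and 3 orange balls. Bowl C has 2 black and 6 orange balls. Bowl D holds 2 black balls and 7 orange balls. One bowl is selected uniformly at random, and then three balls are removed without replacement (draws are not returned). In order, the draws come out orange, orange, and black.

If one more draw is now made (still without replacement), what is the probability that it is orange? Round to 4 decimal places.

0.7001

For each hypothesis, P(data | H) works out to: P(data | bowl A) = (1/9)(0/8) = 0; P(data | bowl B) = (3/5)(2/4)(2/3) = 0.2; P(data | bowl C) = (6/8)(5/7)(2/6) = 0.17857; P(data | bowl D) = (7/9)(6/8)(2/7) = 0.16667.
Multiplying each by its prior: 1/4 · 0 = 0, 1/4 · 0.2 = 0.05, 1/4 · 0.17857 = 0.044643, 1/4 · 0.16667 = 0.041667; these sum to 0.13631.
Normalising, the posterior is P(bowl A | data) = 0, P(bowl B | data) = 0.36681, P(bowl C | data) = 0.32751, P(bowl D | data) = 0.30568.
The predictive probability is P(orange next | data) = (1/2)(0.36681) + (4/5)(0.32751) + (5/6)(0.30568) = 0.70015.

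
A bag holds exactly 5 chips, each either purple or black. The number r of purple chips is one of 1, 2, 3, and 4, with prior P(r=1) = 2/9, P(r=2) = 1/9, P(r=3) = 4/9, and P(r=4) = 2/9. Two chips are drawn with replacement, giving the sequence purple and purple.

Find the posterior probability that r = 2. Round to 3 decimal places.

0.054

The likelihood of the observed sequence under each hypothesis: P(data | r = 1) = (1/5)(1/5) = 1/25; P(data | r = 2) = (2/5)(2/5) = 4/25; P(data | r = 3) = (3/5)(3/5) = 9/25; P(data | r = 4) = (4/5)(4/5) = 16/25.
The prior-weighted likelihoods are 2/9 · 1/25 = 2/225, 1/9 · 4/25 = 4/225, 4/9 · 9/25 = 4/25, 2/9 · 16/25 = 32/225; these sum to 74/225.
By Bayes' rule, P(r = 2 | data) = (4/225) / (74/225) = 2/37.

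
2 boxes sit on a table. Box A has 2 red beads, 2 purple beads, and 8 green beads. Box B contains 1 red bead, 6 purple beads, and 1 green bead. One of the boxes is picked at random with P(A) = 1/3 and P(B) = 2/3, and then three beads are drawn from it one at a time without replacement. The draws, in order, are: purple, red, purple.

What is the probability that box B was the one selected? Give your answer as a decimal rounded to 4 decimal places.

0.9833

Under each hypothesis, the probability of the observed sequence is: P(data | box A) = (2/12)(2/11)(1/10) = 0.0030303; P(data | box B) = (6/8)(1/7)(5/6) = 0.089286.
The prior-weighted likelihoods are 1/3 · 0.0030303 = 0.0010101, 2/3 · 0.089286 = 0.059524; summing to 0.060534.
Hence P(box B | data) = (0.059524) / (0.060534) = 0.98331.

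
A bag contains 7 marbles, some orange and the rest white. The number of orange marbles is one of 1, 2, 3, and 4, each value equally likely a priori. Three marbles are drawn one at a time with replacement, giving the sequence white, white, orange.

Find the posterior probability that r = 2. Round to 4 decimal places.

Compute the likelihood of the observed sequence for each case: P(data | r = 1) = (6/7)(6/7)(1/7) = 36/343; P(data | r = 2) = (5/7)(5/7)(2/7) = 50/343; P(data | r = 3) = (4/7)(4/7)(3/7) = 48/343; P(data | r = 4) = (3/7)(3/7)(4/7) = 36/343.
The prior-weighted likelihoods are 1/4 · 36/343 = 9/343, 1/4 · 50/343 = 25/686, 1/4 · 48/343 = 12/343, 1/4 · 36/343 = 9/343; these sum to 85/686.
Therefore the posterior P(r = 2 | data) = (25/686) / (85/686) = 5/17.

0.2941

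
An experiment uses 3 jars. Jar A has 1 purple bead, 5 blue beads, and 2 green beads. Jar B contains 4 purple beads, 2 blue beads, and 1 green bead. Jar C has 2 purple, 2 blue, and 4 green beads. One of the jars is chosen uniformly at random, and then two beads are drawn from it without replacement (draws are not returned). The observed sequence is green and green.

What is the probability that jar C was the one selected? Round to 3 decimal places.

The likelihood of the observed sequence under each hypothesis: P(data | jar A) = (2/8)(1/7) = 1/28; P(data | jar B) = (1/7)(0/6) = 0; P(data | jar C) = (4/8)(3/7) = 3/14.
The prior-weighted likelihoods are 1/3 · 1/28 = 1/84, 1/3 · 0 = 0, 1/3 · 3/14 = 1/14; with total 1/12.
Therefore the posterior P(jar C | data) = (1/14) / (1/12) = 6/7.

0.857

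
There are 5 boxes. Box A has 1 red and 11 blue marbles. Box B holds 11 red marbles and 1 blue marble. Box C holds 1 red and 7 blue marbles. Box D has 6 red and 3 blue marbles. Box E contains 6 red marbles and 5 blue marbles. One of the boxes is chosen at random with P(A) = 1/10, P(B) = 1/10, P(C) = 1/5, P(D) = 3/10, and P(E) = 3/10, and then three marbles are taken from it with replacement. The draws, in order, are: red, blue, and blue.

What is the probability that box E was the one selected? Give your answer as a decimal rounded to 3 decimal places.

0.408

Under each hypothesis, the probability of the observed sequence is: P(data | box A) = (1/12)(11/12)(11/12) = 0.070023; P(data | box B) = (11/12)(1/12)(1/12) = 0.0063657; P(data | box C) = (1/8)(7/8)(7/8) = 0.095703; P(data | box D) = (6/9)(3/9)(3/9) = 0.074074; P(data | box E) = (6/11)(5/11)(5/11) = 0.1127.
Multiplying each by its prior: 1/10 · 0.070023 = 0.0070023, 1/10 · 0.0063657 = 0.00063657, 1/5 · 0.095703 = 0.019141, 3/10 · 0.074074 = 0.022222, 3/10 · 0.1127 = 0.033809; with total 0.082811.
By Bayes' rule, P(box E | data) = (0.033809) / (0.082811) = 0.40827.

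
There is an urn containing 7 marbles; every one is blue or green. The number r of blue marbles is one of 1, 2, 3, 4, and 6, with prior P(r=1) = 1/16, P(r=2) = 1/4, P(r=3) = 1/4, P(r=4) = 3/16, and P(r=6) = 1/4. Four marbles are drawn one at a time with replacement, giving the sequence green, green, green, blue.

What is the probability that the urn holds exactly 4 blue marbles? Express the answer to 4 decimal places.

0.1389

The likelihood of the observed sequence under each hypothesis: P(data | r = 1) = (6/7)(6/7)(6/7)(1/7) = 0.089963; P(data | r = 2) = (5/7)(5/7)(5/7)(2/7) = 0.10412; P(data | r = 3) = (4/7)(4/7)(4/7)(3/7) = 0.079967; P(data | r = 4) = (3/7)(3/7)(3/7)(4/7) = 0.044981; P(data | r = 6) = (1/7)(1/7)(1/7)(6/7) = 0.002499.
The prior-weighted likelihoods are 1/16 · 0.089963 = 0.0056227, 1/4 · 0.10412 = 0.026031, 1/4 · 0.079967 = 0.019992, 3/16 · 0.044981 = 0.008434, 1/4 · 0.002499 = 0.00062474; these sum to 0.060704.
Therefore the posterior P(r = 4 | data) = (0.008434) / (0.060704) = 0.13894.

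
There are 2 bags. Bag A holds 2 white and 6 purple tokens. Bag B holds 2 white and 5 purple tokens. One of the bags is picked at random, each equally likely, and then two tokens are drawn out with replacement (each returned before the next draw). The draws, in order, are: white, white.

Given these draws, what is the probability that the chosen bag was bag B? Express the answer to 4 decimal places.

The likelihood of the observed sequence under each hypothesis: P(data | bag A) = (2/8)(2/8) = 0.0625; P(data | bag B) = (2/7)(2/7) = 0.081633.
Weighting by the prior gives 1/2 · 0.0625 = 0.03125, 1/2 · 0.081633 = 0.040816; these sum to 0.072066.
By Bayes' rule, P(bag B | data) = (0.040816) / (0.072066) = 0.56637.

0.5664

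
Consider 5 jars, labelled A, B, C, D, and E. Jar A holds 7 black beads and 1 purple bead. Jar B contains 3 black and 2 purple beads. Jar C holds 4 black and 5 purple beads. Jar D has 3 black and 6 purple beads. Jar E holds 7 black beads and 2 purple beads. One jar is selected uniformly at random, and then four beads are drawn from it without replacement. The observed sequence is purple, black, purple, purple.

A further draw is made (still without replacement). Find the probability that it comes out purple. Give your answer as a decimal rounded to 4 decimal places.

0.5200

The likelihood of the observed sequence under each hypothesis: P(data | jar A) = (1/8)(7/7)(0/6) = 0; P(data | jar B) = (2/5)(3/4)(1/3)(0/2) = 0; P(data | jar C) = (5/9)(4/8)(4/7)(3/6) = 5/63; P(data | jar D) = (6/9)(3/8)(5/7)(4/6) = 5/42; P(data | jar E) = (2/9)(7/8)(1/7)(0/6) = 0.
Multiplying each by its prior: 1/5 · 0 = 0, 1/5 · 0 = 0, 1/5 · 5/63 = 1/63, 1/5 · 5/42 = 1/42, 1/5 · 0 = 0; summing to 5/126.
Dividing through by the total gives posterior P(jar A | data) = 0, P(jar B | data) = 0, P(jar C | data) = 2/5, P(jar D | data) = 3/5, P(jar E | data) = 0.
So P(purple next | data) = Σ P(purple next | H) P(H | data) = (2/5)(2/5) + (3/5)(3/5) = 13/25.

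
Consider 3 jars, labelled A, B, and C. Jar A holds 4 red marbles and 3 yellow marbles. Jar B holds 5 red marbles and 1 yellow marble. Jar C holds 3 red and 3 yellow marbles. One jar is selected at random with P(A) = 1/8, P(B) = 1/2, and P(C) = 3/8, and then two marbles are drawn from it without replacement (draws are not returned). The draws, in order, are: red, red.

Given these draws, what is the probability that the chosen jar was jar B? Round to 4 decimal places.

0.7507

Under each hypothesis, the probability of the observed sequence is: P(data | jar A) = (4/7)(3/6) = 2/7; P(data | jar B) = (5/6)(4/5) = 2/3; P(data | jar C) = (3/6)(2/5) = 1/5.
Multiplying each by its prior: 1/8 · 2/7 = 1/28, 1/2 · 2/3 = 1/3, 3/8 · 1/5 = 3/40; with total 373/840.
By Bayes' rule, P(jar B | data) = (1/3) / (373/840) = 280/373.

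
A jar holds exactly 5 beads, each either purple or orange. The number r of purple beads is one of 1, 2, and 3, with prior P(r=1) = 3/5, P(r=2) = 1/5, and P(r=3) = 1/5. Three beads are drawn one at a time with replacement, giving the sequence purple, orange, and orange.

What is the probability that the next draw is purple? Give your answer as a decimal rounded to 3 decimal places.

0.308

Compute the likelihood of the observed sequence for each case: P(data | r = 1) = (1/5)(4/5)(4/5) = 16/125; P(data | r = 2) = (2/5)(3/5)(3/5) = 18/125; P(data | r = 3) = (3/5)(2/5)(2/5) = 12/125.
Multiplying each by its prior: 3/5 · 16/125 = 48/625, 1/5 · 18/125 = 18/625, 1/5 · 12/125 = 12/625; summing to 78/625.
Normalising, the posterior is P(r = 1 | data) = 8/13, P(r = 2 | data) = 3/13, P(r = 3 | data) = 2/13.
The predictive probability is P(purple next | data) = (1/5)(8/13) + (2/5)(3/13) + (3/5)(2/13) = 4/13.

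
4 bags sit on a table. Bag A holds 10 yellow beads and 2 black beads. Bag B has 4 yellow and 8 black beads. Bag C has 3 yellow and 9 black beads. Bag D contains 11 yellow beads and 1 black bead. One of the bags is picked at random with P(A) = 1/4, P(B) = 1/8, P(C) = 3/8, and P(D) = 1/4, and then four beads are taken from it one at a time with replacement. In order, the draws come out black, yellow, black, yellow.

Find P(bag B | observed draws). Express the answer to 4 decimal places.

0.2408

Compute the likelihood of the observed sequence for each case: P(data | bag A) = (2/12)(10/12)(2/12)(10/12) = 0.01929; P(data | bag B) = (8/12)(4/12)(8/12)(4/12) = 0.049383; P(data | bag C) = (9/12)(3/12)(9/12)(3/12) = 0.035156; P(data | bag D) = (1/12)(11/12)(1/12)(11/12) = 0.0058353.
Weighting by the prior gives 1/4 · 0.01929 = 0.0048225, 1/8 · 0.049383 = 0.0061728, 3/8 · 0.035156 = 0.013184, 1/4 · 0.0058353 = 0.0014588; summing to 0.025638.
Therefore the posterior P(bag B | data) = (0.0061728) / (0.025638) = 0.24077.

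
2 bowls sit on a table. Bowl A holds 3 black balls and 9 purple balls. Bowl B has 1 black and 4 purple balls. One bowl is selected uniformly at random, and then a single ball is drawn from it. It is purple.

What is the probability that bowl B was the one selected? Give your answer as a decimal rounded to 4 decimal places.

Under each hypothesis, the probability of this draw is: P(data | bowl A) = (9/12) = 3/4; P(data | bowl B) = (4/5) = 4/5.
Weighting by the prior gives 1/2 · 3/4 = 3/8, 1/2 · 4/5 = 2/5; these sum to 31/40.
Therefore the posterior P(bowl B | data) = (2/5) / (31/40) = 16/31.

0.5161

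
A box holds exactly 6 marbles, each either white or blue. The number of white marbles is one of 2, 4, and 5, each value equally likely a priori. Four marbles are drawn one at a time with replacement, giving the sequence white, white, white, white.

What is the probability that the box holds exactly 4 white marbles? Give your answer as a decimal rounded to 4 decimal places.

Compute the likelihood of the observed sequence for each case: P(data | r = 2) = (2/6)(2/6)(2/6)(2/6) = 0.012346; P(data | r = 4) = (4/6)(4/6)(4/6)(4/6) = 0.19753; P(data | r = 5) = (5/6)(5/6)(5/6)(5/6) = 0.48225.
Weighting by the prior gives 1/3 · 0.012346 = 0.0041152, 1/3 · 0.19753 = 0.065844, 1/3 · 0.48225 = 0.16075; these sum to 0.23071.
Hence P(r = 4 | data) = (0.065844) / (0.23071) = 0.2854.

0.2854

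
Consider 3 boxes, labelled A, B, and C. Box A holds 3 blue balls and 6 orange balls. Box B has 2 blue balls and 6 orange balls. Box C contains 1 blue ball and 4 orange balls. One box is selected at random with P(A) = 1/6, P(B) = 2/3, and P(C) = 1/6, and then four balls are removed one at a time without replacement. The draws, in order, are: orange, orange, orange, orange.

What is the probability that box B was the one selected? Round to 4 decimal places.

0.7287

Compute the likelihood of the observed sequence for each case: P(data | box A) = (6/9)(5/8)(4/7)(3/6) = 0.11905; P(data | box B) = (6/8)(5/7)(4/6)(3/5) = 0.21429; P(data | box C) = (4/5)(3/4)(2/3)(1/2) = 0.2.
The prior-weighted likelihoods are 1/6 · 0.11905 = 0.019841, 2/3 · 0.21429 = 0.14286, 1/6 · 0.2 = 0.033333; summing to 0.19603.
Hence P(box B | data) = (0.14286) / (0.19603) = 0.72874.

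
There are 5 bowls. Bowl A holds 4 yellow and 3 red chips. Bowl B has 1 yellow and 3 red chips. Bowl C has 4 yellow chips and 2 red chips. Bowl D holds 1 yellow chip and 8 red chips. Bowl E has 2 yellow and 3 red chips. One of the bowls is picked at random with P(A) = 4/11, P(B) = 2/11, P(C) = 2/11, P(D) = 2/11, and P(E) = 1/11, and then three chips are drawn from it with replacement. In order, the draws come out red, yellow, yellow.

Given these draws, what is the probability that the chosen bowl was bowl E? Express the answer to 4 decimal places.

0.0899

The likelihood of the observed sequence under each hypothesis: P(data | bowl A) = (3/7)(4/7)(4/7) = 0.13994; P(data | bowl B) = (3/4)(1/4)(1/4) = 0.046875; P(data | bowl C) = (2/6)(4/6)(4/6) = 0.14815; P(data | bowl D) = (8/9)(1/9)(1/9) = 0.010974; P(data | bowl E) = (3/5)(2/5)(2/5) = 0.096.
Multiplying each by its prior: 4/11 · 0.13994 = 0.050888, 2/11 · 0.046875 = 0.0085227, 2/11 · 0.14815 = 0.026936, 2/11 · 0.010974 = 0.0019953, 1/11 · 0.096 = 0.0087273; with total 0.097069.
So P(bowl E | data) = (0.0087273) / (0.097069) = 0.089908.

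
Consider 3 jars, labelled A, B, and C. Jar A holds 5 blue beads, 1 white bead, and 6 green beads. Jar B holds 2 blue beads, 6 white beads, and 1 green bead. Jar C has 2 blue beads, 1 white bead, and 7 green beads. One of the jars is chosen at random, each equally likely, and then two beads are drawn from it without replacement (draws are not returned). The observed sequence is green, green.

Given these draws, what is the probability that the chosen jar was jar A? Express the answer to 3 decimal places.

0.328

The likelihood of the observed sequence under each hypothesis: P(data | jar A) = (6/12)(5/11) = 5/22; P(data | jar B) = (1/9)(0/8) = 0; P(data | jar C) = (7/10)(6/9) = 7/15.
Weighting by the prior gives 1/3 · 5/22 = 5/66, 1/3 · 0 = 0, 1/3 · 7/15 = 7/45; summing to 229/990.
By Bayes' rule, P(jar A | data) = (5/66) / (229/990) = 75/229.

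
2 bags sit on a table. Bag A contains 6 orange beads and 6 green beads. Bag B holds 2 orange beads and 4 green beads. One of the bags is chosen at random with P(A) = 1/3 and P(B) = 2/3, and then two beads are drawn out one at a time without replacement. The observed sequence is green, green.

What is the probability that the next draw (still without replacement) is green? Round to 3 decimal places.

The likelihood of the observed sequence under each hypothesis: P(data | bag A) = (6/12)(5/11) = 5/22; P(data | bag B) = (4/6)(3/5) = 2/5.
Multiplying each by its prior: 1/3 · 5/22 = 5/66, 2/3 · 2/5 = 4/15; these sum to 113/330.
Normalising, the posterior is P(bag A | data) = 25/113, P(bag B | data) = 88/113.
So P(green next | data) = Σ P(green next | H) P(H | data) = (2/5)(25/113) + (1/2)(88/113) = 54/113.

0.478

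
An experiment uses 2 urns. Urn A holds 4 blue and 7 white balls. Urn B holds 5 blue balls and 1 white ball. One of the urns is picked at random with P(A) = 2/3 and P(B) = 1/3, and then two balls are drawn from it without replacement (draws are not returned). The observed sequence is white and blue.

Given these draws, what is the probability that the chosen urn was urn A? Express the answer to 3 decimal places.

For each hypothesis, P(data | H) works out to: P(data | urn A) = (7/11)(4/10) = 14/55; P(data | urn B) = (1/6)(5/5) = 1/6.
Multiplying each by its prior: 2/3 · 14/55 = 28/165, 1/3 · 1/6 = 1/18; with total 223/990.
So P(urn A | data) = (28/165) / (223/990) = 168/223.

0.753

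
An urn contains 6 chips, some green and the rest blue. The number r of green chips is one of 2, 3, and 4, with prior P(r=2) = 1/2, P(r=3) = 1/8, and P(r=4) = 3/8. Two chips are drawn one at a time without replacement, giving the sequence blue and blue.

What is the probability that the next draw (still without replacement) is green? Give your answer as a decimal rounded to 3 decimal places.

Compute the likelihood of the observed sequence for each case: P(data | r = 2) = (4/6)(3/5) = 2/5; P(data | r = 3) = (3/6)(2/5) = 1/5; P(data | r = 4) = (2/6)(1/5) = 1/15.
The prior-weighted likelihoods are 1/2 · 2/5 = 1/5, 1/8 · 1/5 = 1/40, 3/8 · 1/15 = 1/40; with total 1/4.
The posterior is then P(r = 2 | data) = 4/5, P(r = 3 | data) = 1/10, P(r = 4 | data) = 1/10.
The predictive probability is P(green next | data) = (1/2)(4/5) + (3/4)(1/10) + (1)(1/10) = 23/40.

0.575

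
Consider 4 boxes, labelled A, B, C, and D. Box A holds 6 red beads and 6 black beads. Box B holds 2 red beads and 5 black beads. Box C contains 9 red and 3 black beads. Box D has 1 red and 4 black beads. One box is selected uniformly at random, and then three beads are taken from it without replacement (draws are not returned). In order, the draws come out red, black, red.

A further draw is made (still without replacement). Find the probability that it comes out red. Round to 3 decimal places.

0.540

Under each hypothesis, the probability of the observed sequence is: P(data | box A) = (6/12)(6/11)(5/10) = 3/22; P(data | box B) = (2/7)(5/6)(1/5) = 1/21; P(data | box C) = (9/12)(3/11)(8/10) = 9/55; P(data | box D) = (1/5)(4/4)(0/3) = 0.
The prior-weighted likelihoods are 1/4 · 3/22 = 3/88, 1/4 · 1/21 = 1/84, 1/4 · 9/55 = 9/220, 1/4 · 0 = 0; summing to 73/840.
Normalising, the posterior is P(box A | data) = 315/803, P(box B | data) = 10/73, P(box C | data) = 378/803, P(box D | data) = 0.
Averaging over the posterior, P(red next | data) = (4/9)(315/803) + (0)(10/73) + (7/9)(378/803) = 434/803.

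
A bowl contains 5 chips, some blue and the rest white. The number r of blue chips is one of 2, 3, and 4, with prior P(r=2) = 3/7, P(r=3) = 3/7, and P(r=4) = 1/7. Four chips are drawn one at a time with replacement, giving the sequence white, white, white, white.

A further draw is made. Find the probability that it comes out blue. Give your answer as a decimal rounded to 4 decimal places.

The likelihood of the observed sequence under each hypothesis: P(data | r = 2) = (3/5)(3/5)(3/5)(3/5) = 0.1296; P(data | r = 3) = (2/5)(2/5)(2/5)(2/5) = 0.0256; P(data | r = 4) = (1/5)(1/5)(1/5)(1/5) = 0.0016.
Weighting by the prior gives 3/7 · 0.1296 = 0.055543, 3/7 · 0.0256 = 0.010971, 1/7 · 0.0016 = 0.00022857; summing to 0.066743.
Normalising, the posterior is P(r = 2 | data) = 0.83219, P(r = 3 | data) = 0.16438, P(r = 4 | data) = 0.0034247.
Averaging over the posterior, P(blue next | data) = (2/5)(0.83219) + (3/5)(0.16438) + (4/5)(0.0034247) = 0.43425.

0.4342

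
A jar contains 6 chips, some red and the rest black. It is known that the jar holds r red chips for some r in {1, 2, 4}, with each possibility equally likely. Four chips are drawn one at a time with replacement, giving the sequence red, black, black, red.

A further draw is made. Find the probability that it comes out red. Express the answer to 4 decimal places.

0.4455

For each hypothesis, P(data | H) works out to: P(data | r = 1) = (1/6)(5/6)(5/6)(1/6) = 0.01929; P(data | r = 2) = (2/6)(4/6)(4/6)(2/6) = 0.049383; P(data | r = 4) = (4/6)(2/6)(2/6)(4/6) = 0.049383.
Weighting by the prior gives 1/3 · 0.01929 = 0.00643, 1/3 · 0.049383 = 0.016461, 1/3 · 0.049383 = 0.016461; these sum to 0.039352.
Dividing through by the total gives posterior P(r = 1 | data) = 0.1634, P(r = 2 | data) = 0.4183, P(r = 4 | data) = 0.4183.
Averaging over the posterior, P(red next | data) = (1/6)(0.1634) + (1/3)(0.4183) + (2/3)(0.4183) = 0.44553.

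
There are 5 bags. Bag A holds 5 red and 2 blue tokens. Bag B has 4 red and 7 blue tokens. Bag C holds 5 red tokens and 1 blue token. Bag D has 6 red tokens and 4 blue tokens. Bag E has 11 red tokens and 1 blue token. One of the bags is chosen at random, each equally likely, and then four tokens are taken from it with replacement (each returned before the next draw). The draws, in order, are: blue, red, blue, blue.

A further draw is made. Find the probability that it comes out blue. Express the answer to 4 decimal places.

0.5252

Compute the likelihood of the observed sequence for each case: P(data | bag A) = (2/7)(5/7)(2/7)(2/7) = 0.01666; P(data | bag B) = (7/11)(4/11)(7/11)(7/11) = 0.093709; P(data | bag C) = (1/6)(5/6)(1/6)(1/6) = 0.003858; P(data | bag D) = (4/10)(6/10)(4/10)(4/10) = 0.0384; P(data | bag E) = (1/12)(11/12)(1/12)(1/12) = 0.00053048.
The prior-weighted likelihoods are 1/5 · 0.01666 = 0.0033319, 1/5 · 0.093709 = 0.018742, 1/5 · 0.003858 = 0.0007716, 1/5 · 0.0384 = 0.00768, 1/5 · 0.00053048 = 0.0001061; with total 0.030632.
Normalising, the posterior is P(bag A | data) = 0.10877, P(bag B | data) = 0.61185, P(bag C | data) = 0.02519, P(bag D | data) = 0.25072, P(bag E | data) = 0.0034636.
The predictive probability is P(blue next | data) = (2/7)(0.10877) + (7/11)(0.61185) + (1/6)(0.02519) + (2/5)(0.25072) + (1/12)(0.0034636) = 0.52521.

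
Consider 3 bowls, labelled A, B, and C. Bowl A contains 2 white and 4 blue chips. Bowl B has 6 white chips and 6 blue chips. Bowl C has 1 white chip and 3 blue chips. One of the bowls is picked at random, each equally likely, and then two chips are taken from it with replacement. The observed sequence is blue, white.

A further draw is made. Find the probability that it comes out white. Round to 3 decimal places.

0.373

The likelihood of the observed sequence under each hypothesis: P(data | bowl A) = (4/6)(2/6) = 2/9; P(data | bowl B) = (6/12)(6/12) = 1/4; P(data | bowl C) = (3/4)(1/4) = 3/16.
Multiplying each by its prior: 1/3 · 2/9 = 2/27, 1/3 · 1/4 = 1/12, 1/3 · 3/16 = 1/16; with total 95/432.
Normalising, the posterior is P(bowl A | data) = 32/95, P(bowl B | data) = 36/95, P(bowl C | data) = 27/95.
Averaging over the posterior, P(white next | data) = (1/3)(32/95) + (1/2)(36/95) + (1/4)(27/95) = 85/228.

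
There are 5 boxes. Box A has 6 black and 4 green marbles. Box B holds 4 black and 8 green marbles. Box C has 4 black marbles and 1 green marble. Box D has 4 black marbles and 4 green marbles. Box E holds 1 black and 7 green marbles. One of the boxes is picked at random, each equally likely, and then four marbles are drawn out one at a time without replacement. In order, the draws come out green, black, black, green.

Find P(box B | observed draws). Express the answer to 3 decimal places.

Compute the likelihood of the observed sequence for each case: P(data | box A) = (4/10)(6/9)(5/8)(3/7) = 0.071429; P(data | box B) = (8/12)(4/11)(3/10)(7/9) = 0.056566; P(data | box C) = (1/5)(4/4)(3/3)(0/2) = 0; P(data | box D) = (4/8)(4/7)(3/6)(3/5) = 0.085714; P(data | box E) = (7/8)(1/7)(0/6) = 0.
The prior-weighted likelihoods are 1/5 · 0.071429 = 0.014286, 1/5 · 0.056566 = 0.011313, 1/5 · 0 = 0, 1/5 · 0.085714 = 0.017143, 1/5 · 0 = 0; summing to 0.042742.
Therefore the posterior P(box B | data) = (0.011313) / (0.042742) = 0.26469.

0.265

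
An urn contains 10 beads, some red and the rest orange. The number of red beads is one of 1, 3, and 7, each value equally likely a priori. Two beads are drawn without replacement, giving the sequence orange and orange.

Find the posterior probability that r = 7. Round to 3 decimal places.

Compute the likelihood of the observed sequence for each case: P(data | r = 1) = (9/10)(8/9) = 4/5; P(data | r = 3) = (7/10)(6/9) = 7/15; P(data | r = 7) = (3/10)(2/9) = 1/15.
The prior-weighted likelihoods are 1/3 · 4/5 = 4/15, 1/3 · 7/15 = 7/45, 1/3 · 1/15 = 1/45; these sum to 4/9.
By Bayes' rule, P(r = 7 | data) = (1/45) / (4/9) = 1/20.

0.050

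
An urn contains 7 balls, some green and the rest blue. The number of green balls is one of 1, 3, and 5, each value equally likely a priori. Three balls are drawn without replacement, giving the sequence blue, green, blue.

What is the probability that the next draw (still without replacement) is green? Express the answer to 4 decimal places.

0.3684

Under each hypothesis, the probability of the observed sequence is: P(data | r = 1) = (6/7)(1/6)(5/5) = 1/7; P(data | r = 3) = (4/7)(3/6)(3/5) = 6/35; P(data | r = 5) = (2/7)(5/6)(1/5) = 1/21.
The prior-weighted likelihoods are 1/3 · 1/7 = 1/21, 1/3 · 6/35 = 2/35, 1/3 · 1/21 = 1/63; with total 38/315.
Dividing through by the total gives posterior P(r = 1 | data) = 15/38, P(r = 3 | data) = 9/19, P(r = 5 | data) = 5/38.
So P(green next | data) = Σ P(green next | H) P(H | data) = (0)(15/38) + (1/2)(9/19) + (1)(5/38) = 7/19.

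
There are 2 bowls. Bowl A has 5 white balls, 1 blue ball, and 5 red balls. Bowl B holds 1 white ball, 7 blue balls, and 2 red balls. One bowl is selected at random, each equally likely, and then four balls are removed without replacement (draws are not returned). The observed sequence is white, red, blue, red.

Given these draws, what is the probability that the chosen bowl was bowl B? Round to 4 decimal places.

0.1803

Under each hypothesis, the probability of the observed sequence is: P(data | bowl A) = (5/11)(5/10)(1/9)(4/8) = 0.012626; P(data | bowl B) = (1/10)(2/9)(7/8)(1/7) = 0.0027778.
Multiplying each by its prior: 1/2 · 0.012626 = 0.0063131, 1/2 · 0.0027778 = 0.0013889; with total 0.007702.
Therefore the posterior P(bowl B | data) = (0.0013889) / (0.007702) = 0.18033.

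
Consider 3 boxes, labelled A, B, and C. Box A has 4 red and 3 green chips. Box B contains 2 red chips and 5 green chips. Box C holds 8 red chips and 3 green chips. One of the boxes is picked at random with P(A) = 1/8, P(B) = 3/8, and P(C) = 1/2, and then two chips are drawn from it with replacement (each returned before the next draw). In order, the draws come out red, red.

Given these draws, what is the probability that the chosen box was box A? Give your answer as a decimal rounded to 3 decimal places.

Under each hypothesis, the probability of the observed sequence is: P(data | box A) = (4/7)(4/7) = 0.32653; P(data | box B) = (2/7)(2/7) = 0.081633; P(data | box C) = (8/11)(8/11) = 0.52893.
Multiplying each by its prior: 1/8 · 0.32653 = 0.040816, 3/8 · 0.081633 = 0.030612, 1/2 · 0.52893 = 0.26446; with total 0.33589.
By Bayes' rule, P(box A | data) = (0.040816) / (0.33589) = 0.12152.

0.122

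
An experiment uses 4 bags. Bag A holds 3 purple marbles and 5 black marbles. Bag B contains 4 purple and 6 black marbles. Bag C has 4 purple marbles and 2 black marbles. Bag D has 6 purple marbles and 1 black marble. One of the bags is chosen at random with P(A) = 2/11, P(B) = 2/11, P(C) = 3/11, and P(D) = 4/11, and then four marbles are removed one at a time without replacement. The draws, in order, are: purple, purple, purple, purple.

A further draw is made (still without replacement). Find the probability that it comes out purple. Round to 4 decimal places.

The likelihood of the observed sequence under each hypothesis: P(data | bag A) = (3/8)(2/7)(1/6)(0/5) = 0; P(data | bag B) = (4/10)(3/9)(2/8)(1/7) = 0.0047619; P(data | bag C) = (4/6)(3/5)(2/4)(1/3) = 0.066667; P(data | bag D) = (6/7)(5/6)(4/5)(3/4) = 0.42857.
Multiplying each by its prior: 2/11 · 0 = 0, 2/11 · 0.0047619 = 0.0008658, 3/11 · 0.066667 = 0.018182, 4/11 · 0.42857 = 0.15584; these sum to 0.17489.
The posterior is then P(bag A | data) = 0, P(bag B | data) = 0.0049505, P(bag C | data) = 0.10396, P(bag D | data) = 0.89109.
So P(purple next | data) = Σ P(purple next | H) P(H | data) = (0)(0.0049505) + (0)(0.10396) + (2/3)(0.89109) = 0.59406.

0.5941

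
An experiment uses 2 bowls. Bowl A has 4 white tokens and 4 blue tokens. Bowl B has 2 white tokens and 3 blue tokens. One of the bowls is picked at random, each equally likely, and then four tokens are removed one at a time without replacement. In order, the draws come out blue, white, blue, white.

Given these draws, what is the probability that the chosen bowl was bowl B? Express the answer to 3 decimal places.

For each hypothesis, P(data | H) works out to: P(data | bowl A) = (4/8)(4/7)(3/6)(3/5) = 3/35; P(data | bowl B) = (3/5)(2/4)(2/3)(1/2) = 1/10.
Multiplying each by its prior: 1/2 · 3/35 = 3/70, 1/2 · 1/10 = 1/20; these sum to 13/140.
Therefore the posterior P(bowl B | data) = (1/20) / (13/140) = 7/13.

0.538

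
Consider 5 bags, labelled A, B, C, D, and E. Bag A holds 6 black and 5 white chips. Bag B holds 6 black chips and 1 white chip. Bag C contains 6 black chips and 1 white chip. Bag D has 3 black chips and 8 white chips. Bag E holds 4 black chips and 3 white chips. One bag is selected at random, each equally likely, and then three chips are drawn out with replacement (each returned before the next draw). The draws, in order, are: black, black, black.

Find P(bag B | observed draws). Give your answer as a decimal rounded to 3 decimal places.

0.387

For each hypothesis, P(data | H) works out to: P(data | bag A) = (6/11)(6/11)(6/11) = 0.16228; P(data | bag B) = (6/7)(6/7)(6/7) = 0.62974; P(data | bag C) = (6/7)(6/7)(6/7) = 0.62974; P(data | bag D) = (3/11)(3/11)(3/11) = 0.020285; P(data | bag E) = (4/7)(4/7)(4/7) = 0.18659.
The prior-weighted likelihoods are 1/5 · 0.16228 = 0.032457, 1/5 · 0.62974 = 0.12595, 1/5 · 0.62974 = 0.12595, 1/5 · 0.020285 = 0.0040571, 1/5 · 0.18659 = 0.037318; with total 0.32573.
Therefore the posterior P(bag B | data) = (0.12595) / (0.32573) = 0.38667.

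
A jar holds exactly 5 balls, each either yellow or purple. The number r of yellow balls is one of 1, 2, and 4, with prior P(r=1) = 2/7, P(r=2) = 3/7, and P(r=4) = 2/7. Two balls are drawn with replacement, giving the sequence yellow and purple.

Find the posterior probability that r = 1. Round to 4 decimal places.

0.2353

The likelihood of the observed sequence under each hypothesis: P(data | r = 1) = (1/5)(4/5) = 4/25; P(data | r = 2) = (2/5)(3/5) = 6/25; P(data | r = 4) = (4/5)(1/5) = 4/25.
Weighting by the prior gives 2/7 · 4/25 = 8/175, 3/7 · 6/25 = 18/175, 2/7 · 4/25 = 8/175; summing to 34/175.
Hence P(r = 1 | data) = (8/175) / (34/175) = 4/17.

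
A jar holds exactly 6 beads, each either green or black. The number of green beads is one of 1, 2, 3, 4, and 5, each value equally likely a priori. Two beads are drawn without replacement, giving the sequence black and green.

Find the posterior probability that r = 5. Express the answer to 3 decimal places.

For each hypothesis, P(data | H) works out to: P(data | r = 1) = (5/6)(1/5) = 1/6; P(data | r = 2) = (4/6)(2/5) = 4/15; P(data | r = 3) = (3/6)(3/5) = 3/10; P(data | r = 4) = (2/6)(4/5) = 4/15; P(data | r = 5) = (1/6)(5/5) = 1/6.
Weighting by the prior gives 1/5 · 1/6 = 1/30, 1/5 · 4/15 = 4/75, 1/5 · 3/10 = 3/50, 1/5 · 4/15 = 4/75, 1/5 · 1/6 = 1/30; with total 7/30.
By Bayes' rule, P(r = 5 | data) = (1/30) / (7/30) = 1/7.

0.143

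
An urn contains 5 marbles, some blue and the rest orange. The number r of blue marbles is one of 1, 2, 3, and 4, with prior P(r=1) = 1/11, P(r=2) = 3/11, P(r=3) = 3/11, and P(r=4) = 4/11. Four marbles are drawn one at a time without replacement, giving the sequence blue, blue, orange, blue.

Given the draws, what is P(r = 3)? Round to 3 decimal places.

Under each hypothesis, the probability of the observed sequence is: P(data | r = 1) = (1/5)(0/4) = 0; P(data | r = 2) = (2/5)(1/4)(3/3)(0/2) = 0; P(data | r = 3) = (3/5)(2/4)(2/3)(1/2) = 1/10; P(data | r = 4) = (4/5)(3/4)(1/3)(2/2) = 1/5.
Weighting by the prior gives 1/11 · 0 = 0, 3/11 · 0 = 0, 3/11 · 1/10 = 3/110, 4/11 · 1/5 = 4/55; these sum to 1/10.
Hence P(r = 3 | data) = (3/110) / (1/10) = 3/11.

0.273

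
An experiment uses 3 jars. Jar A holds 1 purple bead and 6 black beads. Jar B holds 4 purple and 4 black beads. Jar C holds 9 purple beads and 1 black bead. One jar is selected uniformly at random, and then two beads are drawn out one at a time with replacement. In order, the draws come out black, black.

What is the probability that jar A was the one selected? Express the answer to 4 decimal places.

Under each hypothesis, the probability of the observed sequence is: P(data | jar A) = (6/7)(6/7) = 0.73469; P(data | jar B) = (4/8)(4/8) = 0.25; P(data | jar C) = (1/10)(1/10) = 0.01.
The prior-weighted likelihoods are 1/3 · 0.73469 = 0.2449, 1/3 · 0.25 = 0.083333, 1/3 · 0.01 = 0.0033333; summing to 0.33156.
By Bayes' rule, P(jar A | data) = (0.2449) / (0.33156) = 0.73861.

0.7386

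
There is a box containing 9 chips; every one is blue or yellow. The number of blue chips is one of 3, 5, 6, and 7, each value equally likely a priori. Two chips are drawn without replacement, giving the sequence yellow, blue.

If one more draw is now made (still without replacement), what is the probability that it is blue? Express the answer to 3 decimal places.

Under each hypothesis, the probability of the observed sequence is: P(data | r = 3) = (6/9)(3/8) = 1/4; P(data | r = 5) = (4/9)(5/8) = 5/18; P(data | r = 6) = (3/9)(6/8) = 1/4; P(data | r = 7) = (2/9)(7/8) = 7/36.
Multiplying each by its prior: 1/4 · 1/4 = 1/16, 1/4 · 5/18 = 5/72, 1/4 · 1/4 = 1/16, 1/4 · 7/36 = 7/144; summing to 35/144.
Dividing through by the total gives posterior P(r = 3 | data) = 9/35, P(r = 5 | data) = 2/7, P(r = 6 | data) = 9/35, P(r = 7 | data) = 1/5.
Averaging over the posterior, P(blue next | data) = (2/7)(9/35) + (4/7)(2/7) + (5/7)(9/35) + (6/7)(1/5) = 29/49.

0.592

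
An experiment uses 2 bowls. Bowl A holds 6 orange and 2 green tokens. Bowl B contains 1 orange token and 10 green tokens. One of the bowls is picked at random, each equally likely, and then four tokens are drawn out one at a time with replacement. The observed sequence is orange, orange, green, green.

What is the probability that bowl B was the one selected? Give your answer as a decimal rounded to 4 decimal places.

0.1627

Compute the likelihood of the observed sequence for each case: P(data | bowl A) = (6/8)(6/8)(2/8)(2/8) = 0.035156; P(data | bowl B) = (1/11)(1/11)(10/11)(10/11) = 0.0068301.
Multiplying each by its prior: 1/2 · 0.035156 = 0.017578, 1/2 · 0.0068301 = 0.0034151; these sum to 0.020993.
Hence P(bowl B | data) = (0.0034151) / (0.020993) = 0.16267.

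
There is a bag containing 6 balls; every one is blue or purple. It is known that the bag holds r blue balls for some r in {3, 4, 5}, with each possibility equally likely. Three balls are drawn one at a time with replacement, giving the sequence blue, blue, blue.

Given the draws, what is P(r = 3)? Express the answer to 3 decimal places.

0.125

For each hypothesis, P(data | H) works out to: P(data | r = 3) = (3/6)(3/6)(3/6) = 1/8; P(data | r = 4) = (4/6)(4/6)(4/6) = 8/27; P(data | r = 5) = (5/6)(5/6)(5/6) = 125/216.
Multiplying each by its prior: 1/3 · 1/8 = 1/24, 1/3 · 8/27 = 8/81, 1/3 · 125/216 = 125/648; these sum to 1/3.
Hence P(r = 3 | data) = (1/24) / (1/3) = 1/8.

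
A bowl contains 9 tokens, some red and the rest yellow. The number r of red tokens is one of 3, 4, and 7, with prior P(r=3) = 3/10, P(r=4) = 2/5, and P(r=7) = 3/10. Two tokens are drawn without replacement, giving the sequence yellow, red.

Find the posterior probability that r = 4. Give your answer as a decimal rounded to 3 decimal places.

Compute the likelihood of the observed sequence for each case: P(data | r = 3) = (6/9)(3/8) = 1/4; P(data | r = 4) = (5/9)(4/8) = 5/18; P(data | r = 7) = (2/9)(7/8) = 7/36.
Multiplying each by its prior: 3/10 · 1/4 = 3/40, 2/5 · 5/18 = 1/9, 3/10 · 7/36 = 7/120; with total 11/45.
Hence P(r = 4 | data) = (1/9) / (11/45) = 5/11.

0.455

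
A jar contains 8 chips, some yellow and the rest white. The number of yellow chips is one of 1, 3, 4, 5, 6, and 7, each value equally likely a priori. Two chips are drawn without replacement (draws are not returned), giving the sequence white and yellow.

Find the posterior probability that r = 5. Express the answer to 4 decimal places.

For each hypothesis, P(data | H) works out to: P(data | r = 1) = (7/8)(1/7) = 1/8; P(data | r = 3) = (5/8)(3/7) = 15/56; P(data | r = 4) = (4/8)(4/7) = 2/7; P(data | r = 5) = (3/8)(5/7) = 15/56; P(data | r = 6) = (2/8)(6/7) = 3/14; P(data | r = 7) = (1/8)(7/7) = 1/8.
Multiplying each by its prior: 1/6 · 1/8 = 1/48, 1/6 · 15/56 = 5/112, 1/6 · 2/7 = 1/21, 1/6 · 15/56 = 5/112, 1/6 · 3/14 = 1/28, 1/6 · 1/8 = 1/48; these sum to 3/14.
By Bayes' rule, P(r = 5 | data) = (5/112) / (3/14) = 5/24.

0.2083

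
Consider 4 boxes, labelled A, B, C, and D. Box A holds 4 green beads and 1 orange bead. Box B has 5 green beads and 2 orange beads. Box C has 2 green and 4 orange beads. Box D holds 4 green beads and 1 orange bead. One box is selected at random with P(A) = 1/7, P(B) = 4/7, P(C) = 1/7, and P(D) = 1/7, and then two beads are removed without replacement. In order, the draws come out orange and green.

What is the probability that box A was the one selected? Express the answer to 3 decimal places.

0.124

For each hypothesis, P(data | H) works out to: P(data | box A) = (1/5)(4/4) = 1/5; P(data | box B) = (2/7)(5/6) = 5/21; P(data | box C) = (4/6)(2/5) = 4/15; P(data | box D) = (1/5)(4/4) = 1/5.
The prior-weighted likelihoods are 1/7 · 1/5 = 1/35, 4/7 · 5/21 = 20/147, 1/7 · 4/15 = 4/105, 1/7 · 1/5 = 1/35; summing to 34/147.
Hence P(box A | data) = (1/35) / (34/147) = 21/170.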